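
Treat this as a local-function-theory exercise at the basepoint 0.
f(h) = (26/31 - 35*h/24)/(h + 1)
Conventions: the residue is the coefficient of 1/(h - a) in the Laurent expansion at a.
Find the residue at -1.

The residue is 1709/744.

At the order-1 pole -1 set g(h) = (h - (-1))*f(h) = 26/31 - 35*h/24.
Simple pole: residue = g(a) at a = -1, which is 1709/744.


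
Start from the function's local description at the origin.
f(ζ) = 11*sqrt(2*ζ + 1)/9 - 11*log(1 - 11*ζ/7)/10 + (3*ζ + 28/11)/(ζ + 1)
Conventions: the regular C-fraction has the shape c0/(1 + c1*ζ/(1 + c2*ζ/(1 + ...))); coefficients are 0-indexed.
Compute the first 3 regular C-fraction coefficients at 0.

Taylor coefficients (expand at 0): a_0 = 373/99, a_1 = 23599/6930, a_2 = 28379/97020.
c0 = a_0 = 373/99. Peel one level at a time: if S = 1 + c*ζ/S' with S'(0) = 1, then c is the ζ-coefficient of S and S' = c*ζ/(S - 1).
S_1 = c0/f = 1 + (-23599/26110)*ζ + (251992983/340866050)*ζ^2 + ...; c1 = -23599/26110.
S_2 = c1*ζ/(S_1 - 1) = 1 + (251992983/308084945)*ζ + ...; c2 = 251992983/308084945.

The regular C-fraction coefficients are [373/99, -23599/26110, 251992983/308084945].


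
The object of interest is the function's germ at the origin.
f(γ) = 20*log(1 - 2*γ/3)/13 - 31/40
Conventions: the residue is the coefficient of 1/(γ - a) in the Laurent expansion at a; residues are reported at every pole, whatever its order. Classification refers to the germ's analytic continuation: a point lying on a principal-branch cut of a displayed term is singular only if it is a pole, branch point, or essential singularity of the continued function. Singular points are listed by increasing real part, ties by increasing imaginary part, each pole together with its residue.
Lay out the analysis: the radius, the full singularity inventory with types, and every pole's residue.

Branch term (20/13)*log(1 - γ/(3/2)): its argument vanishes at γ = 3/2, a logarithmic branch point, modulus 3/2.
The radius of convergence is the smallest modulus among the singular points: 3/2.

Radius of convergence at 0: 3/2.
At 3/2: a logarithmic branch point.


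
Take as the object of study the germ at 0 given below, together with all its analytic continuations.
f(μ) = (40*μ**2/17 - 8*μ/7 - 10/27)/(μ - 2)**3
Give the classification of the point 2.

The point is a pole of order 3.

The denominator factor μ - 2 vanishes at 2 and appears to the power 3; the numerator there equals 21706/3213, nonzero, and no other factor vanishes.
Hence a pole whose order is the multiplicity, 3.


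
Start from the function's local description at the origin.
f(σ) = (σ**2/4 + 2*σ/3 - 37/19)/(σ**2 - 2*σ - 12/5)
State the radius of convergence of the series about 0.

Denominator factor (σ**2 - 2*σ - 12/5): discriminant 68/5, real irrational roots 1 + (1/5)*sqrt(85) and 1 - (1/5)*sqrt(85); poles of order 1, moduli 1 + (1/5)*sqrt(85) and -1 + (1/5)*sqrt(85).
The radius of convergence is the smallest modulus among the singular points: -1 + (1/5)*sqrt(85).

The radius of convergence is -1 + (1/5)*sqrt(85).


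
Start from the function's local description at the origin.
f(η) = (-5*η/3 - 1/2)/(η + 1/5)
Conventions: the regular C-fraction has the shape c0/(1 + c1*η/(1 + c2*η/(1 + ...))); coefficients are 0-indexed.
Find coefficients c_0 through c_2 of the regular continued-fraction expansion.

Taylor coefficients (expand at 0): a_0 = -5/2, a_1 = 25/6, a_2 = -125/6.
c0 = a_0 = -5/2. Peel one level at a time: if S = 1 + c*η/S' with S'(0) = 1, then c is the η-coefficient of S and S' = c*η/(S - 1).
S_1 = c0/f = 1 + (5/3)*η + (-50/9)*η^2 + ...; c1 = 5/3.
S_2 = c1*η/(S_1 - 1) = 1 + (10/3)*η + ...; c2 = 10/3.

The regular C-fraction coefficients are [-5/2, 5/3, 10/3].


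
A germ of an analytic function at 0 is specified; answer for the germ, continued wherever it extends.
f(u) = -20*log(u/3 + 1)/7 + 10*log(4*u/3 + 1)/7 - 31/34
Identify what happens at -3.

The point is a logarithmic branch point.

The term (-20/7)*log(1 - u/(-3)) has argument 1 - -3/(-3) = 0 at -3: a logarithmic (infinitely-sheeted) branch point; the remaining terms are analytic or single-valued there.


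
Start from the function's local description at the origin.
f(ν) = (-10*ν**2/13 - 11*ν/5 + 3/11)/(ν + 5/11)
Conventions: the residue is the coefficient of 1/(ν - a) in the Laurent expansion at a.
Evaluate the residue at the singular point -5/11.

At the order-1 pole -5/11 set g(ν) = (ν - (-5/11))*f(ν) = -10*ν**2/13 - 11*ν/5 + 3/11.
Simple pole: residue = g(a) at a = -5/11, which is 1752/1573.

The residue is 1752/1573.


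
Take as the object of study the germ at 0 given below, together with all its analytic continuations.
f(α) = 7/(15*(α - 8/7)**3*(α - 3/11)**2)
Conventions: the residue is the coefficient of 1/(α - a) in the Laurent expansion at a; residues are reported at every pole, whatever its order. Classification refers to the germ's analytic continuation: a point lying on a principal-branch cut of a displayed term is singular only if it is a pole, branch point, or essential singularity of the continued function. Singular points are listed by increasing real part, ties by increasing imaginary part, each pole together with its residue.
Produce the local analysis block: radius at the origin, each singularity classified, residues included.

Radius of convergence at 0: 3/11.
At 3/11: a pole of order 2; residue -246071287/100755605.
At 8/7: a pole of order 3; residue 246071287/100755605.

Denominator factor (α - 3/11)^2: pole of order 2 at 3/11, modulus 3/11.
Denominator factor (α - 8/7)^3: pole of order 3 at 8/7, modulus 8/7.
The radius of convergence is the smallest modulus among the singular points: 3/11.
At the order-2 pole 3/11 set g(α) = (α - (3/11))^2*f(α) = 7/(15*(α - 8/7)**3).
Order-2 pole: residue = g'(a); g'(3/11) = -246071287/100755605, so the residue is -246071287/100755605.
At the order-3 pole 8/7 set g(α) = (α - (8/7))^3*f(α) = 7/(15*(α - 3/11)**2).
Order-3 pole: residue = g''(a)/2; g''(8/7) = 492142574/100755605, so the residue is 246071287/100755605.
List the singular points by increasing real part (a conjugate pair: the negative imaginary part first).


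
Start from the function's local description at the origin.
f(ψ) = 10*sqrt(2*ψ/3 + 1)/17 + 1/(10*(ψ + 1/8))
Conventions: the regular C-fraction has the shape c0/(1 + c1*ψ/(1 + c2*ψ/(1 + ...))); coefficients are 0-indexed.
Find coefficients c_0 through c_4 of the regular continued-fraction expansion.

Taylor coefficients (expand at 0): a_0 = 118/85, a_1 = -1582/255, a_2 = 39143/765, a_3 = -940007/2295, a_4 = 90242947/27540.
c0 = a_0 = 118/85. Peel one level at a time: if S = 1 + c*ψ/S' with S'(0) = 1, then c is the ψ-coefficient of S and S' = c*ψ/(S - 1).
S_1 = c0/f = 1 + (791/177)*ψ + (-1058075/62658)*ψ^2 + ...; c1 = 791/177.
S_2 = c1*ψ/(S_1 - 1) = 1 + (1058075/280014)*ψ + (45083375/22524516)*ψ^2 + ...; c2 = 1058075/280014.
S_3 = c2*ψ/(S_2 - 1) = 1 + (-106396765/200864958)*ψ + (5031044873/21494835948)*ψ^2 + ...; c3 = -106396765/200864958.
S_4 = c3*ψ/(S_3 - 1) = 1 + (67450110077/152645094410)*ψ + ...; c4 = 67450110077/152645094410.

The regular C-fraction coefficients are [118/85, 791/177, 1058075/280014, -106396765/200864958, 67450110077/152645094410].


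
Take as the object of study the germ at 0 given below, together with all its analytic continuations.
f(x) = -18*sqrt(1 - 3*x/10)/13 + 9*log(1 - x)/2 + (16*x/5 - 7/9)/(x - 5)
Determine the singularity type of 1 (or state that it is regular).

The point is a logarithmic branch point.

The term (9/2)*log(1 - x/(1)) has argument 1 - 1/(1) = 0 at 1: a logarithmic (infinitely-sheeted) branch point; the remaining terms are analytic or single-valued there.


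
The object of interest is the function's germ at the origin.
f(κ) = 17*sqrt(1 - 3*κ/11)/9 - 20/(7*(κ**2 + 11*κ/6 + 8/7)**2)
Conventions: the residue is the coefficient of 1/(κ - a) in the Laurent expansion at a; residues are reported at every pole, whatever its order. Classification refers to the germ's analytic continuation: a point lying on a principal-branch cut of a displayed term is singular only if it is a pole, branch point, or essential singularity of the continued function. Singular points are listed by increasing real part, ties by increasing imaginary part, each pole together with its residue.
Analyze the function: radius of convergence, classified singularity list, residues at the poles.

Denominator factor (κ**2 + 11*κ/6 + 8/7)^2: discriminant -305/252, complex-conjugate roots (-11/12) + ((1/84)*sqrt(2135))*i and (-11/12) - ((1/84)*sqrt(2135))*i; poles of order 2, moduli (2/7)*sqrt(14) and (2/7)*sqrt(14).
Branch term (17/9)*sqrt(1 - κ/(11/3)): its argument vanishes at κ = 11/3, a square-root branch point, modulus 11/3.
The radius of convergence is the smallest modulus among the singular points: (2/7)*sqrt(14).
The branch term is analytic at (-11/12) - ((1/84)*sqrt(2135))*i and contributes nothing to the residue; only the rational part matters.
The factor κ**2 + 11*κ/6 + 8/7 splits as (κ - a)(κ - a') with a = (-11/12) - ((1/84)*sqrt(2135))*i, a' = (-11/12) + ((1/84)*sqrt(2135))*i. At the order-2 pole a set g(κ) = (κ - a)^2*(rational part) = [-20/7] / (κ - a')^2.
Order-2 pole: residue = g'(a); g'((-11/12) - ((1/84)*sqrt(2135))*i) = -((1728/18605)*sqrt(2135))*i, so the residue is -((1728/18605)*sqrt(2135))*i.
The branch term is analytic at (-11/12) + ((1/84)*sqrt(2135))*i and contributes nothing to the residue; only the rational part matters.
The factor κ**2 + 11*κ/6 + 8/7 splits as (κ - a)(κ - a') with a = (-11/12) + ((1/84)*sqrt(2135))*i, a' = (-11/12) - ((1/84)*sqrt(2135))*i. At the order-2 pole a set g(κ) = (κ - a)^2*(rational part) = [-20/7] / (κ - a')^2.
Order-2 pole: residue = g'(a); g'((-11/12) + ((1/84)*sqrt(2135))*i) = ((1728/18605)*sqrt(2135))*i, so the residue is ((1728/18605)*sqrt(2135))*i.
List the singular points by increasing real part (a conjugate pair: the negative imaginary part first).

Radius of convergence at 0: (2/7)*sqrt(14).
At (-11/12) - ((1/84)*sqrt(2135))*i: a pole of order 2; residue -((1728/18605)*sqrt(2135))*i.
At (-11/12) + ((1/84)*sqrt(2135))*i: a pole of order 2; residue ((1728/18605)*sqrt(2135))*i.
At 11/3: an algebraic (square-root) branch point.


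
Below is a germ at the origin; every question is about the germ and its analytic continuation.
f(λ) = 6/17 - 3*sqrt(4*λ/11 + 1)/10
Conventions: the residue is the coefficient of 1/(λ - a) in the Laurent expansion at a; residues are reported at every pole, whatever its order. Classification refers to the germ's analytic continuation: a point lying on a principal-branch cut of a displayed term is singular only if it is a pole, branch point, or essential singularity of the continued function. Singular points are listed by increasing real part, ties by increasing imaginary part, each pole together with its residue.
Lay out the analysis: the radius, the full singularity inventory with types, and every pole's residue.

Branch term (-3/10)*sqrt(1 - λ/(-11/4)): its argument vanishes at λ = -11/4, a square-root branch point, modulus 11/4.
The radius of convergence is the smallest modulus among the singular points: 11/4.

Radius of convergence at 0: 11/4.
At -11/4: an algebraic (square-root) branch point.


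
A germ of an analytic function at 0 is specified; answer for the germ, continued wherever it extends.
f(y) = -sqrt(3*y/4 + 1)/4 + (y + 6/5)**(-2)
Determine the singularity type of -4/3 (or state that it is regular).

The point is an algebraic (square-root) branch point.

The term (-1/4)*sqrt(1 - y/(-4/3)) has argument 1 - -4/3/(-4/3) = 0 at -4/3: a square-root (algebraic, two-sheeted) branch point; the remaining terms are analytic or single-valued there.


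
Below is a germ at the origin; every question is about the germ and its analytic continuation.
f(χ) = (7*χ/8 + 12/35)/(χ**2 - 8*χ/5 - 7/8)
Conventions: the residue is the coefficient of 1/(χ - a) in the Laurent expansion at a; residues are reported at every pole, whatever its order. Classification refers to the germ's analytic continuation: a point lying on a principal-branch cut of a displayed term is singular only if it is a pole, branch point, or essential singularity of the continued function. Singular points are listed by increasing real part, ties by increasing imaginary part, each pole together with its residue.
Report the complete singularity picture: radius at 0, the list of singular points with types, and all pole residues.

Denominator factor (χ**2 - 8*χ/5 - 7/8): discriminant 303/50, real irrational roots 4/5 + (1/20)*sqrt(606) and 4/5 - (1/20)*sqrt(606); poles of order 1, moduli 4/5 + (1/20)*sqrt(606) and -4/5 + (1/20)*sqrt(606).
The radius of convergence is the smallest modulus among the singular points: -4/5 + (1/20)*sqrt(606).
The factor χ**2 - 8*χ/5 - 7/8 splits as (χ - a)(χ - a') with a = 4/5 - (1/20)*sqrt(606), a' = 4/5 + (1/20)*sqrt(606). At the order-1 pole a set g(χ) = (χ - a)*f(χ) = [7*χ/8 + 12/35] / (χ - a').
Simple pole: residue = g(a) at a = 4/5 - (1/20)*sqrt(606), which is 7/16 - (73/4242)*sqrt(606).
The factor χ**2 - 8*χ/5 - 7/8 splits as (χ - a)(χ - a') with a = 4/5 + (1/20)*sqrt(606), a' = 4/5 - (1/20)*sqrt(606). At the order-1 pole a set g(χ) = (χ - a)*f(χ) = [7*χ/8 + 12/35] / (χ - a').
Simple pole: residue = g(a) at a = 4/5 + (1/20)*sqrt(606), which is 7/16 + (73/4242)*sqrt(606).
List the singular points by increasing real part (a conjugate pair: the negative imaginary part first).

Radius of convergence at 0: -4/5 + (1/20)*sqrt(606).
At 4/5 - (1/20)*sqrt(606): a pole of order 1; residue 7/16 - (73/4242)*sqrt(606).
At 4/5 + (1/20)*sqrt(606): a pole of order 1; residue 7/16 + (73/4242)*sqrt(606).


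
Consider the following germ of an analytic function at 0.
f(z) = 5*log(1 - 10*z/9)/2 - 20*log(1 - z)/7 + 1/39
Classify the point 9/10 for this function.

The point is a logarithmic branch point.

The term (5/2)*log(1 - z/(9/10)) has argument 1 - 9/10/(9/10) = 0 at 9/10: a logarithmic (infinitely-sheeted) branch point; the remaining terms are analytic or single-valued there.


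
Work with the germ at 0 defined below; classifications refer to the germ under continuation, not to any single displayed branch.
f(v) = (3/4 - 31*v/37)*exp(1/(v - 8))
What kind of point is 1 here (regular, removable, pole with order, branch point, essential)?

There is no denominator, hence no pole anywhere.
The essential point of exp(1/(v - (8))) is 8, not 1.
So the germ continues analytically to 1.

The point is a regular point.


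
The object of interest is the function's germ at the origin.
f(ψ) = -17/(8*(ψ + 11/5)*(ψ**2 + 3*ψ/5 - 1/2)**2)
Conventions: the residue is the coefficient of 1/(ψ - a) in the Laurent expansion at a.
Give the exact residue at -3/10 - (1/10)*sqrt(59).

The residue is 10625/91204 - (4643125/79370281)*sqrt(59).

The factor ψ**2 + 3*ψ/5 - 1/2 splits as (ψ - a)(ψ - a') with a = -3/10 - (1/10)*sqrt(59), a' = -3/10 + (1/10)*sqrt(59). At the order-2 pole a set g(ψ) = (ψ - a)^2*f(ψ) = [-17/(8*(ψ + 11/5))] / (ψ - a')^2.
Order-2 pole: residue = g'(a); g'(-3/10 - (1/10)*sqrt(59)) = 10625/91204 - (4643125/79370281)*sqrt(59), so the residue is 10625/91204 - (4643125/79370281)*sqrt(59).


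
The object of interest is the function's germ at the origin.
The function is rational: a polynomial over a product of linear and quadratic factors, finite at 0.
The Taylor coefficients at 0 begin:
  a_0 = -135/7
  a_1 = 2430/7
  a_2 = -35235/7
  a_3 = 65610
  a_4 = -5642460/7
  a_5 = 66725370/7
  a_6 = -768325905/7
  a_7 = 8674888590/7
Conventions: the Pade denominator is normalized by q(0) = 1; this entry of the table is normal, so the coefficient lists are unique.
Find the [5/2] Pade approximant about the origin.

Taylor coefficients needed (read off): a_0 = -135/7, a_1 = 2430/7, a_2 = -35235/7, a_3 = 65610, a_4 = -5642460/7, a_5 = 66725370/7, a_6 = -768325905/7, a_7 = 8674888590/7.
Write the denominator as Q(j) = 1 + q1*j + q2*j^2. Requiring Q*f - P = O(j^8) with deg P <= 5 kills the coefficients of j^6..j^7 in Q*f:
  j^6: a_6 + q1*a_5 + q2*a_4 = 0, i.e. -768325905/7 + (66725370/7)*q1 + (-5642460/7)*q2 = 0.
  j^7: a_7 + q1*a_6 + q2*a_5 = 0, i.e. 8674888590/7 + (-768325905/7)*q1 + (66725370/7)*q2 = 0.
Solving this linear system: q1 = 359163/18124, q2 = 3558783/36248.
The numerator is Q*f truncated at degree 5: P0 = a_0 = -135/7; P1 = a_1 + q1*a_0 = -4445685/126868; P2 = a_2 + q1*a_1 + q2*a_0 = -12101805/253736; P3 = a_3 + q1*a_2 + q2*a_1 = -80190/1379; P4 = a_4 + q1*a_3 + q2*a_2 = -16027065/253736; P5 = a_5 + q1*a_4 + q2*a_3 = -11120895/126868.

The Pade approximant has numerator coefficients [-135/7, -4445685/126868, -12101805/253736, -80190/1379, -16027065/253736, -11120895/126868]; denominator coefficients [1, 359163/18124, 3558783/36248].


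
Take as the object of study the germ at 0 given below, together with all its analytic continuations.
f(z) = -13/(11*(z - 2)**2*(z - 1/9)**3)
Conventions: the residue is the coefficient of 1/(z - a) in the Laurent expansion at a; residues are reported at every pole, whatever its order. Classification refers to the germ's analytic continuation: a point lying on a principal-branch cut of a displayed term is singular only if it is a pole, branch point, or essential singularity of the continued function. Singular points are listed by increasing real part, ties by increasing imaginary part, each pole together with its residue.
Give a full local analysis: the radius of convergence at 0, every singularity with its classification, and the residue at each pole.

Radius of convergence at 0: 1/9.
At 1/9: a pole of order 3; residue -255879/918731.
At 2: a pole of order 2; residue 255879/918731.

Denominator factor (z - 2)^2: pole of order 2 at 2, modulus 2.
Denominator factor (z - 1/9)^3: pole of order 3 at 1/9, modulus 1/9.
The radius of convergence is the smallest modulus among the singular points: 1/9.
At the order-3 pole 1/9 set g(z) = (z - (1/9))^3*f(z) = -13/(11*(z - 2)**2).
Order-3 pole: residue = g''(a)/2; g''(1/9) = -511758/918731, so the residue is -255879/918731.
At the order-2 pole 2 set g(z) = (z - (2))^2*f(z) = -13/(11*(z - 1/9)**3).
Order-2 pole: residue = g'(a); g'(2) = 255879/918731, so the residue is 255879/918731.
List the singular points by increasing real part (a conjugate pair: the negative imaginary part first).


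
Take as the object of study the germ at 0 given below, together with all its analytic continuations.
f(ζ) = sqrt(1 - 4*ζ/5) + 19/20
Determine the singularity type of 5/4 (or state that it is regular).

The term (1)*sqrt(1 - ζ/(5/4)) has argument 1 - 5/4/(5/4) = 0 at 5/4: a square-root (algebraic, two-sheeted) branch point; the remaining terms are analytic or single-valued there.

The point is an algebraic (square-root) branch point.


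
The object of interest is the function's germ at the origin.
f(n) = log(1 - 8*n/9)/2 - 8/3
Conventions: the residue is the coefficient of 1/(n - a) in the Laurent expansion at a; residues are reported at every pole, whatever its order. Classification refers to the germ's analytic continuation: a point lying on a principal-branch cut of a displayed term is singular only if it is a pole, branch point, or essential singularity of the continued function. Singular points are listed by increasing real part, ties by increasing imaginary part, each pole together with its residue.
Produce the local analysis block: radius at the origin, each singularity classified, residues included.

Radius of convergence at 0: 9/8.
At 9/8: a logarithmic branch point.

Branch term (1/2)*log(1 - n/(9/8)): its argument vanishes at n = 9/8, a logarithmic branch point, modulus 9/8.
The radius of convergence is the smallest modulus among the singular points: 9/8.


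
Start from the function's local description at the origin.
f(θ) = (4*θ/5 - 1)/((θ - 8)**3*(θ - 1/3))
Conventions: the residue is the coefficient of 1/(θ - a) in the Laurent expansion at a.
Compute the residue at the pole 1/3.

At the order-1 pole 1/3 set g(θ) = (θ - (1/3))*f(θ) = (4*θ/5 - 1)/(θ - 8)**3.
Simple pole: residue = g(a) at a = 1/3, which is 99/60835.

The residue is 99/60835.


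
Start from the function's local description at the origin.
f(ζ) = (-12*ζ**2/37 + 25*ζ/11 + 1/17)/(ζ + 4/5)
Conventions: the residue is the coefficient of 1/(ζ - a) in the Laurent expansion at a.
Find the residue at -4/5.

At the order-1 pole -4/5 set g(ζ) = (ζ - (-4/5))*f(ζ) = -12*ζ**2/37 + 25*ζ/11 + 1/17.
Simple pole: residue = g(a) at a = -4/5, which is -340229/172975.

The residue is -340229/172975.


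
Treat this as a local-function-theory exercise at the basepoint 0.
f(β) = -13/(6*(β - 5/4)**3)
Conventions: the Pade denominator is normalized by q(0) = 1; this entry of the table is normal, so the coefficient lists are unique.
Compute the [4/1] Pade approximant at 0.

The Pade approximant has numerator coefficients [416/375, 13312/9375, 19968/15625, 212992/234375, 106496/234375]; denominator coefficients [1, -28/25].

Taylor coefficients needed (expand at 0): a_0 = 416/375, a_1 = 1664/625, a_2 = 13312/3125, a_3 = 53248/9375, a_4 = 106496/15625, a_5 = 2981888/390625.
Write the denominator as Q(β) = 1 + q1*β. Requiring Q*f - P = O(β^6) with deg P <= 4 kills the coefficients of β^5..β^5 in Q*f:
  β^5: a_5 + q1*a_4 = 0, i.e. 2981888/390625 + (106496/15625)*q1 = 0.
Solving this linear system: q1 = -28/25.
The numerator is Q*f truncated at degree 4: P0 = a_0 = 416/375; P1 = a_1 + q1*a_0 = 13312/9375; P2 = a_2 + q1*a_1 = 19968/15625; P3 = a_3 + q1*a_2 = 212992/234375; P4 = a_4 + q1*a_3 = 106496/234375.


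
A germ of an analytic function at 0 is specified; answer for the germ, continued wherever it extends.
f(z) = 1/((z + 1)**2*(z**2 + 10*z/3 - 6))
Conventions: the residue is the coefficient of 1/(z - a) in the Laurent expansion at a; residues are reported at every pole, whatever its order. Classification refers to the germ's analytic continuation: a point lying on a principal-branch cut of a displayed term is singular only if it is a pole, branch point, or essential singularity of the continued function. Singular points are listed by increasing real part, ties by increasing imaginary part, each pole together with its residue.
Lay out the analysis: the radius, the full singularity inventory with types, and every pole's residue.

Denominator factor (z + 1)^2: pole of order 2 at -1, modulus 1.
Denominator factor (z**2 + 10*z/3 - 6): discriminant 316/9, real irrational roots -5/3 + (1/3)*sqrt(79) and -5/3 - (1/3)*sqrt(79); poles of order 1, moduli -5/3 + (1/3)*sqrt(79) and 5/3 + (1/3)*sqrt(79).
The radius of convergence is the smallest modulus among the singular points: 1.
The factor z**2 + 10*z/3 - 6 splits as (z - a)(z - a') with a = -5/3 - (1/3)*sqrt(79), a' = -5/3 + (1/3)*sqrt(79). At the order-1 pole a set g(z) = (z - a)*f(z) = [(z + 1)**(-2)] / (z - a').
Simple pole: residue = g(a) at a = -5/3 - (1/3)*sqrt(79), which is 6/625 - (249/98750)*sqrt(79).
At the order-2 pole -1 set g(z) = (z - (-1))^2*f(z) = 1/(z**2 + 10*z/3 - 6).
Order-2 pole: residue = g'(a); g'(-1) = -12/625, so the residue is -12/625.
The factor z**2 + 10*z/3 - 6 splits as (z - a)(z - a') with a = -5/3 + (1/3)*sqrt(79), a' = -5/3 - (1/3)*sqrt(79). At the order-1 pole a set g(z) = (z - a)*f(z) = [(z + 1)**(-2)] / (z - a').
Simple pole: residue = g(a) at a = -5/3 + (1/3)*sqrt(79), which is 6/625 + (249/98750)*sqrt(79).
List the singular points by increasing real part (a conjugate pair: the negative imaginary part first).

Radius of convergence at 0: 1.
At -5/3 - (1/3)*sqrt(79): a pole of order 1; residue 6/625 - (249/98750)*sqrt(79).
At -1: a pole of order 2; residue -12/625.
At -5/3 + (1/3)*sqrt(79): a pole of order 1; residue 6/625 + (249/98750)*sqrt(79).


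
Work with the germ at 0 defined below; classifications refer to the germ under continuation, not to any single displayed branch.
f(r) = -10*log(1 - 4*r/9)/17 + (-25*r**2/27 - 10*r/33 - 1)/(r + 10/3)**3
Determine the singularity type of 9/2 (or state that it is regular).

Denominator factors: r + 10/3 = 47/6 at r = 9/2 — none vanishes.
Branch term log(1 - r/(9/4)): argument at 9/2 is -1, nonzero, so 9/2 is not its branch point (a point on a principal cut is still regular for the continued germ).
So the germ continues analytically to 9/2.

The point is a regular point.


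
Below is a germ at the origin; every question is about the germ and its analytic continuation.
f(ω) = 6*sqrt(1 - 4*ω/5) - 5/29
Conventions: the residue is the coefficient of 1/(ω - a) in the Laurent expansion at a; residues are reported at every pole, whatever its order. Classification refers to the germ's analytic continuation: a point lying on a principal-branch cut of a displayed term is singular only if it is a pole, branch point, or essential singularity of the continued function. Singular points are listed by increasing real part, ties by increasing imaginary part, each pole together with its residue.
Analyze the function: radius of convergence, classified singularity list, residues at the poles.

Branch term (6)*sqrt(1 - ω/(5/4)): its argument vanishes at ω = 5/4, a square-root branch point, modulus 5/4.
The radius of convergence is the smallest modulus among the singular points: 5/4.

Radius of convergence at 0: 5/4.
At 5/4: an algebraic (square-root) branch point.


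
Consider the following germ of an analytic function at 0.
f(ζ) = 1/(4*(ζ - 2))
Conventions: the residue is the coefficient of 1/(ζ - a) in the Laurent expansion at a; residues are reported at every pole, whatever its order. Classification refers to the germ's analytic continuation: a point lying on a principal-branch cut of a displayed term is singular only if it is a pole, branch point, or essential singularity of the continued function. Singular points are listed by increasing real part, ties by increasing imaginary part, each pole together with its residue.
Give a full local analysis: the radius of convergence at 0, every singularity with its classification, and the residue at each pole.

Denominator factor (ζ - 2): pole of order 1 at 2, modulus 2.
The radius of convergence is the smallest modulus among the singular points: 2.
At the order-1 pole 2 set g(ζ) = (ζ - (2))*f(ζ) = 1/4.
Simple pole: residue = g(a) at a = 2, which is 1/4.

Radius of convergence at 0: 2.
At 2: a pole of order 1; residue 1/4.


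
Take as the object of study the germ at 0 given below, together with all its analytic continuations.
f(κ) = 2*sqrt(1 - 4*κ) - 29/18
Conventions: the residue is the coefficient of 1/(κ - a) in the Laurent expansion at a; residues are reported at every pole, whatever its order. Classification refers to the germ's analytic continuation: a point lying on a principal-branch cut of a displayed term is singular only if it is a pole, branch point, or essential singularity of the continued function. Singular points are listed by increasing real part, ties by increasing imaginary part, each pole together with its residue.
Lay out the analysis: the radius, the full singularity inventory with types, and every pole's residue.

Branch term (2)*sqrt(1 - κ/(1/4)): its argument vanishes at κ = 1/4, a square-root branch point, modulus 1/4.
The radius of convergence is the smallest modulus among the singular points: 1/4.

Radius of convergence at 0: 1/4.
At 1/4: an algebraic (square-root) branch point.


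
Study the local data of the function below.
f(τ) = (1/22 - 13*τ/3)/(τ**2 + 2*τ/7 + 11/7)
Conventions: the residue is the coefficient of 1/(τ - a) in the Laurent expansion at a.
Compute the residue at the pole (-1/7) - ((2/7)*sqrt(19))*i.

The residue is (-13/6) + ((307/5016)*sqrt(19))*i.

The factor τ**2 + 2*τ/7 + 11/7 splits as (τ - a)(τ - a') with a = (-1/7) - ((2/7)*sqrt(19))*i, a' = (-1/7) + ((2/7)*sqrt(19))*i. At the order-1 pole a set g(τ) = (τ - a)*f(τ) = [1/22 - 13*τ/3] / (τ - a').
Simple pole: residue = g(a) at a = (-1/7) - ((2/7)*sqrt(19))*i, which is (-13/6) + ((307/5016)*sqrt(19))*i.


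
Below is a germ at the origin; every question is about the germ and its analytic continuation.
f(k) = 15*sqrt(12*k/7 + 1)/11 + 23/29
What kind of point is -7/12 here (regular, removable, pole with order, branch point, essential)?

The term (15/11)*sqrt(1 - k/(-7/12)) has argument 1 - -7/12/(-7/12) = 0 at -7/12: a square-root (algebraic, two-sheeted) branch point; the remaining terms are analytic or single-valued there.

The point is an algebraic (square-root) branch point.


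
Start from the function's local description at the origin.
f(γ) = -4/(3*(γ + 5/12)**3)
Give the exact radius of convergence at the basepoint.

Denominator factor (γ + 5/12)^3: pole of order 3 at -5/12, modulus 5/12.
The radius of convergence is the smallest modulus among the singular points: 5/12.

The radius of convergence is 5/12.


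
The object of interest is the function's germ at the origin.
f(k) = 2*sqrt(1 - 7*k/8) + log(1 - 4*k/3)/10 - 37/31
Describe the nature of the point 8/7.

The term (2)*sqrt(1 - k/(8/7)) has argument 1 - 8/7/(8/7) = 0 at 8/7: a square-root (algebraic, two-sheeted) branch point; the remaining terms are analytic or single-valued there.

The point is an algebraic (square-root) branch point.


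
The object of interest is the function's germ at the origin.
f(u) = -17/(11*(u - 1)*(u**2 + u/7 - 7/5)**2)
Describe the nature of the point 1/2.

The point is a regular point.

Denominator factors: u**2 + u/7 - 7/5 = -151/140 at u = 1/2; u - 1 = -1/2 at u = 1/2 — none vanishes.
So the germ continues analytically to 1/2.


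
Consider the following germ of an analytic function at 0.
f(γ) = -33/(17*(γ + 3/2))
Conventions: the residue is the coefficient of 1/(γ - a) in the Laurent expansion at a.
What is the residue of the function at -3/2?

The residue is -33/17.

At the order-1 pole -3/2 set g(γ) = (γ - (-3/2))*f(γ) = -33/17.
Simple pole: residue = g(a) at a = -3/2, which is -33/17.


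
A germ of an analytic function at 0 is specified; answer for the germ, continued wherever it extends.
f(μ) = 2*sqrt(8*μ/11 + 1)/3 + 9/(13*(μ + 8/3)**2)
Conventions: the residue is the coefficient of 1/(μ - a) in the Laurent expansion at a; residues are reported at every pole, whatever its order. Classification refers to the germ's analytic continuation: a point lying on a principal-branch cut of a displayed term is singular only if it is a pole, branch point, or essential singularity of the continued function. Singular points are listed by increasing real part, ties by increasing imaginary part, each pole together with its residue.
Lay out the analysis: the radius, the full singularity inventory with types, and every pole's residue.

Radius of convergence at 0: 11/8.
At -8/3: a pole of order 2; residue 0.
At -11/8: an algebraic (square-root) branch point.

Denominator factor (μ + 8/3)^2: pole of order 2 at -8/3, modulus 8/3.
Branch term (2/3)*sqrt(1 - μ/(-11/8)): its argument vanishes at μ = -11/8, a square-root branch point, modulus 11/8.
The radius of convergence is the smallest modulus among the singular points: 11/8.
The branch term is analytic at -8/3 and contributes nothing to the residue; only the rational part matters.
At the order-2 pole -8/3 set g(μ) = (μ - (-8/3))^2*(rational part) = 9/13.
Order-2 pole: residue = g'(a); g'(-8/3) = 0, so the residue is 0.
List the singular points by increasing real part (a conjugate pair: the negative imaginary part first).


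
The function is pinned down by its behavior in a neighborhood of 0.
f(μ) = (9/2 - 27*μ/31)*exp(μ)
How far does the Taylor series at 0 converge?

The factor exp(μ) is entire and contributes no finite singular point.
The polynomial part has no poles.
No finite singular points: the Taylor series at 0 converges everywhere.

The radius of convergence is infinite.


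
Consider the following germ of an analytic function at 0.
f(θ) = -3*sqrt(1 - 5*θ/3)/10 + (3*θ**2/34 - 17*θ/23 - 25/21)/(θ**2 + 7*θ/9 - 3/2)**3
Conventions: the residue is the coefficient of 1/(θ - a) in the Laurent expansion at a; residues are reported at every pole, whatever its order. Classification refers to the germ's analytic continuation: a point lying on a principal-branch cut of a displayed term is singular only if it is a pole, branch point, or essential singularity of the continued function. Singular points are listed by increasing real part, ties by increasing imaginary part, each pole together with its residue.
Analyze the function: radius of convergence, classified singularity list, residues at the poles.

Radius of convergence at 0: 3/5.
At -7/18 - (1/18)*sqrt(535): a pole of order 3; residue (909831366/419117836375)*sqrt(535).
At 3/5: an algebraic (square-root) branch point.
At -7/18 + (1/18)*sqrt(535): a pole of order 3; residue -(909831366/419117836375)*sqrt(535).


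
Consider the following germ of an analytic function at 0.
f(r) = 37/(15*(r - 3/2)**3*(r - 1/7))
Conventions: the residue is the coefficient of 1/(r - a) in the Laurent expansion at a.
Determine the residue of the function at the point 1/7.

The residue is -101528/102885.

At the order-1 pole 1/7 set g(r) = (r - (1/7))*f(r) = 37/(15*(r - 3/2)**3).
Simple pole: residue = g(a) at a = 1/7, which is -101528/102885.


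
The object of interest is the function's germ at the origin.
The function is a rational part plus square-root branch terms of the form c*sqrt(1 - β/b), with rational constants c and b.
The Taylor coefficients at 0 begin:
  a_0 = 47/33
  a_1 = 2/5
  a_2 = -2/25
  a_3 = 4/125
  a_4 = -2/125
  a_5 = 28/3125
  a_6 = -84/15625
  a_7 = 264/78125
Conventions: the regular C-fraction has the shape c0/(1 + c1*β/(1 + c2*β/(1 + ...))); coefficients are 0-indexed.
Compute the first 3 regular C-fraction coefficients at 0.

Taylor coefficients (read off): a_0 = 47/33, a_1 = 2/5, a_2 = -2/25.
c0 = a_0 = 47/33. Peel one level at a time: if S = 1 + c*β/S' with S'(0) = 1, then c is the β-coefficient of S and S' = c*β/(S - 1).
S_1 = c0/f = 1 + (-66/235)*β + (7458/55225)*β^2 + ...; c1 = -66/235.
S_2 = c1*β/(S_1 - 1) = 1 + (113/235)*β + ...; c2 = 113/235.

The regular C-fraction coefficients are [47/33, -66/235, 113/235].


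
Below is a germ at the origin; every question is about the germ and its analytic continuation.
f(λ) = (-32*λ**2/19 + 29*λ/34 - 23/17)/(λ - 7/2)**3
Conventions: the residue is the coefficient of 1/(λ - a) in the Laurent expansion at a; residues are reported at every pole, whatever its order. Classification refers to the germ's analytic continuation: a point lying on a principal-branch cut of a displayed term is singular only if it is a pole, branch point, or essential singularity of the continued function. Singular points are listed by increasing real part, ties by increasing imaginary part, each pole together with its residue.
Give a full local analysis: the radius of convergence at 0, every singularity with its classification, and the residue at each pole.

Radius of convergence at 0: 7/2.
At 7/2: a pole of order 3; residue -32/19.

Denominator factor (λ - 7/2)^3: pole of order 3 at 7/2, modulus 7/2.
The radius of convergence is the smallest modulus among the singular points: 7/2.
At the order-3 pole 7/2 set g(λ) = (λ - (7/2))^3*f(λ) = -32*λ**2/19 + 29*λ/34 - 23/17.
Order-3 pole: residue = g''(a)/2; g''(7/2) = -64/19, so the residue is -32/19.


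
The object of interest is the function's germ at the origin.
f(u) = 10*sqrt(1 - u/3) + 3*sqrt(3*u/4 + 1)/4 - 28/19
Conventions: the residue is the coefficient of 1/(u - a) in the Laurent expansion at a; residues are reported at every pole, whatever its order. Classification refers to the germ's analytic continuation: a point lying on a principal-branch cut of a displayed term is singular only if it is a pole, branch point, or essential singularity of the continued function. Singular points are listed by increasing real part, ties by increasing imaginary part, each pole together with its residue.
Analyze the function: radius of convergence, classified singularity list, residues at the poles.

Radius of convergence at 0: 4/3.
At -4/3: an algebraic (square-root) branch point.
At 3: an algebraic (square-root) branch point.

Branch term (3/4)*sqrt(1 - u/(-4/3)): its argument vanishes at u = -4/3, a square-root branch point, modulus 4/3.
Branch term (10)*sqrt(1 - u/(3)): its argument vanishes at u = 3, a square-root branch point, modulus 3.
The radius of convergence is the smallest modulus among the singular points: 4/3.
List the singular points by increasing real part (a conjugate pair: the negative imaginary part first).


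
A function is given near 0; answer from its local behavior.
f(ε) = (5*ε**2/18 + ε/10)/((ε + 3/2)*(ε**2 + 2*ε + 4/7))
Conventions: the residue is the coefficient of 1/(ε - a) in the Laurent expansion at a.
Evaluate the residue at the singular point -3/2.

At the order-1 pole -3/2 set g(ε) = (ε - (-3/2))*f(ε) = (5*ε**2/18 + ε/10)/(ε**2 + 2*ε + 4/7).
Simple pole: residue = g(a) at a = -3/2, which is -133/50.

The residue is -133/50.


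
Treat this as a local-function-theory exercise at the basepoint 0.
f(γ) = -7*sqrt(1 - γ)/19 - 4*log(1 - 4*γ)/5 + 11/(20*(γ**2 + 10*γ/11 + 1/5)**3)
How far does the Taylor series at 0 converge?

Denominator factor (γ**2 + 10*γ/11 + 1/5)^3: discriminant 16/605, real irrational roots -5/11 + (2/55)*sqrt(5) and -5/11 - (2/55)*sqrt(5); poles of order 3, moduli 5/11 - (2/55)*sqrt(5) and 5/11 + (2/55)*sqrt(5).
Branch term (-7/19)*sqrt(1 - γ/(1)): its argument vanishes at γ = 1, a square-root branch point, modulus 1.
Branch term (-4/5)*log(1 - γ/(1/4)): its argument vanishes at γ = 1/4, a logarithmic branch point, modulus 1/4.
The radius of convergence is the smallest modulus among the singular points: 1/4.

The radius of convergence is 1/4.


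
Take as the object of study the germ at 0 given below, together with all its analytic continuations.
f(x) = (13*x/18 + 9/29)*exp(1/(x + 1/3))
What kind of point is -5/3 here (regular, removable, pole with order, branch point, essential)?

There is no denominator, hence no pole anywhere.
The essential point of exp(1/(x - (-1/3))) is -1/3, not -5/3.
So the germ continues analytically to -5/3.

The point is a regular point.


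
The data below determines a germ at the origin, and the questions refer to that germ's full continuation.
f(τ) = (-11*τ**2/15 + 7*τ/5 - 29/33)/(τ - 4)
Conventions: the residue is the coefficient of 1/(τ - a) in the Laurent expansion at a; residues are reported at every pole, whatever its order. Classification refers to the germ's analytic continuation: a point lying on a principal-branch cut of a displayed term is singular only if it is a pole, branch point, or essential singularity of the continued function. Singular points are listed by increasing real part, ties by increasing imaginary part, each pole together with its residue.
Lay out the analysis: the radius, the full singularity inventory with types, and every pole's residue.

Denominator factor (τ - 4): pole of order 1 at 4, modulus 4.
The radius of convergence is the smallest modulus among the singular points: 4.
At the order-1 pole 4 set g(τ) = (τ - (4))*f(τ) = -11*τ**2/15 + 7*τ/5 - 29/33.
Simple pole: residue = g(a) at a = 4, which is -1157/165.

Radius of convergence at 0: 4.
At 4: a pole of order 1; residue -1157/165.


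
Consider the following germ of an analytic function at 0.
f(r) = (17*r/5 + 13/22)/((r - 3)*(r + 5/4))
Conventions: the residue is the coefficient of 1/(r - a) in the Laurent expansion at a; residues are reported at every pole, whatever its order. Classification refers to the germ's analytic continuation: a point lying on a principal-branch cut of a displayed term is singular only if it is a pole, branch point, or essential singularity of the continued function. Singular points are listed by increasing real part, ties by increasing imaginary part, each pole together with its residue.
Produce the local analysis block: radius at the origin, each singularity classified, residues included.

Radius of convergence at 0: 5/4.
At -5/4: a pole of order 1; residue 161/187.
At 3: a pole of order 1; residue 2374/935.

Denominator factor (r - 3): pole of order 1 at 3, modulus 3.
Denominator factor (r + 5/4): pole of order 1 at -5/4, modulus 5/4.
The radius of convergence is the smallest modulus among the singular points: 5/4.
At the order-1 pole -5/4 set g(r) = (r - (-5/4))*f(r) = (17*r/5 + 13/22)/(r - 3).
Simple pole: residue = g(a) at a = -5/4, which is 161/187.
At the order-1 pole 3 set g(r) = (r - (3))*f(r) = (17*r/5 + 13/22)/(r + 5/4).
Simple pole: residue = g(a) at a = 3, which is 2374/935.
List the singular points by increasing real part (a conjugate pair: the negative imaginary part first).
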